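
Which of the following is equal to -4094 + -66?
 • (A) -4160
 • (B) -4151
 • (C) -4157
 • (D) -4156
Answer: A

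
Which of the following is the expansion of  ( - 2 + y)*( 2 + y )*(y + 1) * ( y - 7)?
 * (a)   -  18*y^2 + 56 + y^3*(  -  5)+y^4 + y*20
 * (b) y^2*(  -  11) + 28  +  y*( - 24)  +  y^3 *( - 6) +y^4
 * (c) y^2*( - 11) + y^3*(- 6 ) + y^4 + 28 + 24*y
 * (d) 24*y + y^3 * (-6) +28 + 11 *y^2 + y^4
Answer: c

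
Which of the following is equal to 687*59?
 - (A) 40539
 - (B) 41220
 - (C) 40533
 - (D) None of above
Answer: C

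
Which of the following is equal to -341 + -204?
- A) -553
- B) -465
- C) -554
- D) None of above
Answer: D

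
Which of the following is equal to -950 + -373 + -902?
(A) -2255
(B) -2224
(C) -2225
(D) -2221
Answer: C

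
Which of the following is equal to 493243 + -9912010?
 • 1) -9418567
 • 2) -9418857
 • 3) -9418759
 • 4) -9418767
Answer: 4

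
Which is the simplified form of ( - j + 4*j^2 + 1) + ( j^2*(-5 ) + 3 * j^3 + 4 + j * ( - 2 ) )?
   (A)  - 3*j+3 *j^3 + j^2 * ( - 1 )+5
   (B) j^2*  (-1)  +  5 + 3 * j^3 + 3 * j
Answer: A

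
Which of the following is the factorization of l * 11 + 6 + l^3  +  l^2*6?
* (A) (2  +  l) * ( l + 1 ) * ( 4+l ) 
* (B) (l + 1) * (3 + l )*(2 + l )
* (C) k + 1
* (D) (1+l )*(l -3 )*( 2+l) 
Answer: B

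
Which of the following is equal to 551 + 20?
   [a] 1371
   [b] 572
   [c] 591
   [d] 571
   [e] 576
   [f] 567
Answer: d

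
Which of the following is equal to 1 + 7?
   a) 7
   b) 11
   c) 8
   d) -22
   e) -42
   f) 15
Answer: c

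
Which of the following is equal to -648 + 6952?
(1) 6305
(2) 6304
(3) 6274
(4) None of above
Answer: 2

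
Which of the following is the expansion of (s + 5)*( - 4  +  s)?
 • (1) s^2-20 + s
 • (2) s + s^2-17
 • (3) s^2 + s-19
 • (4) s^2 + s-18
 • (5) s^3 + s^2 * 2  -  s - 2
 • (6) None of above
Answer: 1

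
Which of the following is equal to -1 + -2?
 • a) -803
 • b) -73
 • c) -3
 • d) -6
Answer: c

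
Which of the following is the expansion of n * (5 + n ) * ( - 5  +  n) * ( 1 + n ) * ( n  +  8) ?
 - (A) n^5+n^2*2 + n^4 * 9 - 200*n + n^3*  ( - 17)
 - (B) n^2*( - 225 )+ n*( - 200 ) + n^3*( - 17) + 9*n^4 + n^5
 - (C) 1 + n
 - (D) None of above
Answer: B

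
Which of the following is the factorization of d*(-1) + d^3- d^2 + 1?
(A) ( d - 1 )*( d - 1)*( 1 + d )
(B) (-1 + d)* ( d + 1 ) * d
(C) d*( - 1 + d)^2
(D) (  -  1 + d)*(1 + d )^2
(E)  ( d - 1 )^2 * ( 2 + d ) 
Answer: A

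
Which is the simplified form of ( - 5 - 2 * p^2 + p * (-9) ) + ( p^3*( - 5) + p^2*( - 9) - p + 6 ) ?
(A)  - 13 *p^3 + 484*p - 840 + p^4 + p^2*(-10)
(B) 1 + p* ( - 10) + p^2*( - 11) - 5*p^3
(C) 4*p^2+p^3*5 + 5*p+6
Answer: B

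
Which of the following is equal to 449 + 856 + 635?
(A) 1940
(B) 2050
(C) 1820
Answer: A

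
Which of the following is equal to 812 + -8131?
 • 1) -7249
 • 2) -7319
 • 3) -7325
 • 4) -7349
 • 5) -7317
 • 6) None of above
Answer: 2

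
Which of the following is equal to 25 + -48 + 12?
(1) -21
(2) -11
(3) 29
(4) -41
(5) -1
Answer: 2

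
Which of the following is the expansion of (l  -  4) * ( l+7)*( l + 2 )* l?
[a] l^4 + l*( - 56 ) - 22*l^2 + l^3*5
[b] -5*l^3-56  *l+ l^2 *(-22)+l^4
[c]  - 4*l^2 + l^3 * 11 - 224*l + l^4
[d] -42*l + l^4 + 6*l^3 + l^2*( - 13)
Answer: a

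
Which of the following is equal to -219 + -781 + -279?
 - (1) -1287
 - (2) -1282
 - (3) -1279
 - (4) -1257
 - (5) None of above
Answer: 3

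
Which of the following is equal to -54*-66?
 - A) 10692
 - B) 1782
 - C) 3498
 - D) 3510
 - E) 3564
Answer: E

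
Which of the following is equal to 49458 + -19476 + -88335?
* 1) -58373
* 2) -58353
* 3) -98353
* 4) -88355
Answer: 2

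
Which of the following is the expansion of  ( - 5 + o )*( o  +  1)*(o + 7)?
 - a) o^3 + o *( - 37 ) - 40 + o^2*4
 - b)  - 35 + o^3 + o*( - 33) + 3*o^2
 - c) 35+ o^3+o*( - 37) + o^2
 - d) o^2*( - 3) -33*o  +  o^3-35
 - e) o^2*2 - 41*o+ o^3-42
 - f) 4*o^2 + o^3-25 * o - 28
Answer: b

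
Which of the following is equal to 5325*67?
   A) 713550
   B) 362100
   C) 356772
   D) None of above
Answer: D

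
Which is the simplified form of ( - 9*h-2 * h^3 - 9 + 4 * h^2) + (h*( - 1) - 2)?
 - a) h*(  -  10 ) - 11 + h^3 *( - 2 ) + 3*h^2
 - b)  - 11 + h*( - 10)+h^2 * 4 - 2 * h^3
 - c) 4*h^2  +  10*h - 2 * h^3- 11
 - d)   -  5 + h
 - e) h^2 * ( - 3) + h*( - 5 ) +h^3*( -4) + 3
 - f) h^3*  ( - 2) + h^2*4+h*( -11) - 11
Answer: b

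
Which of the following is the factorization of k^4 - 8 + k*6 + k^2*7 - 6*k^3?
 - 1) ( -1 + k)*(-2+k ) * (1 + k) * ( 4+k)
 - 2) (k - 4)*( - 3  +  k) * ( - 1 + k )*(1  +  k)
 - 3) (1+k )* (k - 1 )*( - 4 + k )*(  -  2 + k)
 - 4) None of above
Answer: 3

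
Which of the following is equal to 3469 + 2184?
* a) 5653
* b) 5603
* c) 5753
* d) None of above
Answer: a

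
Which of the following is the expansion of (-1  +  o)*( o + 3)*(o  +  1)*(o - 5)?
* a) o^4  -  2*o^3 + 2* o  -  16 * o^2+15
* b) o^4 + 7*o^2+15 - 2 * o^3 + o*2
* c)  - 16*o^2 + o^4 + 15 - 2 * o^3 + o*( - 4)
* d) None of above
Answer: a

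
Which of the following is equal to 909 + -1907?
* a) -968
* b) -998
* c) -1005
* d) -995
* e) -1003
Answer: b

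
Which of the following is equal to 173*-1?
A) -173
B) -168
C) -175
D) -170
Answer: A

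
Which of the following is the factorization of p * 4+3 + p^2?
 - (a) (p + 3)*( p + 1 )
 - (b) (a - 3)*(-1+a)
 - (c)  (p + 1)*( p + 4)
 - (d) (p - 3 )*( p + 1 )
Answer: a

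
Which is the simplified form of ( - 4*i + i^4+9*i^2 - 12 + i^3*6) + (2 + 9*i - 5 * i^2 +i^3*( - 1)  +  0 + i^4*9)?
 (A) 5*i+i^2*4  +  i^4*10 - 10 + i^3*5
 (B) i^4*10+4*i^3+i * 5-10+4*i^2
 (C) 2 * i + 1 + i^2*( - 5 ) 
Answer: A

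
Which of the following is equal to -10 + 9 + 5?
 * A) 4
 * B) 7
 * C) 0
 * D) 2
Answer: A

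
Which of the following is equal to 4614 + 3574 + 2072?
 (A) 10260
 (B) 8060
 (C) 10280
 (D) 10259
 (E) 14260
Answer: A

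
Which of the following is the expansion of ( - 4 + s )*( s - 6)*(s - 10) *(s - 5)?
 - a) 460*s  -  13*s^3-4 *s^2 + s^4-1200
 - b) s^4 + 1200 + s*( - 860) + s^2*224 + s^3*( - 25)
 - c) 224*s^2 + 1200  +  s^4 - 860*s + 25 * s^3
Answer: b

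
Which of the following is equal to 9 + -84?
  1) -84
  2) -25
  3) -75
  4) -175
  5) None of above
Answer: 3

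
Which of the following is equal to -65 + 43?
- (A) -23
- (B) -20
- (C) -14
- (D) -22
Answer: D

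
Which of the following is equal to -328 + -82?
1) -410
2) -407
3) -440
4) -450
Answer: 1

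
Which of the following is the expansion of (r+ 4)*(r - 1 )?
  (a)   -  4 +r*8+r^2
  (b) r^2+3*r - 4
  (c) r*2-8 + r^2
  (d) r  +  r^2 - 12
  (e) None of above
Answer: b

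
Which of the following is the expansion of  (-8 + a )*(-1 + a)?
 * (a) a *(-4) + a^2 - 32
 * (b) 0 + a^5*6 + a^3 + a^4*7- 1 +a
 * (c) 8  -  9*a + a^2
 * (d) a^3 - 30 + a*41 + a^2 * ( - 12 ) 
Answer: c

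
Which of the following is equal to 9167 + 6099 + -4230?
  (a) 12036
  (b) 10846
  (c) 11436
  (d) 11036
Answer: d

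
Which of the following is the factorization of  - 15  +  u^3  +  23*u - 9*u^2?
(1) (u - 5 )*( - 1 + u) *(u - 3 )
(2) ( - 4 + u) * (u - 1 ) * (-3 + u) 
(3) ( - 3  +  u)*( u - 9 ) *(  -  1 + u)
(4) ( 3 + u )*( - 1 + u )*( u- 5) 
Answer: 1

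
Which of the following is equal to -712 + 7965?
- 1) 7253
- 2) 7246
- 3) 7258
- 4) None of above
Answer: 1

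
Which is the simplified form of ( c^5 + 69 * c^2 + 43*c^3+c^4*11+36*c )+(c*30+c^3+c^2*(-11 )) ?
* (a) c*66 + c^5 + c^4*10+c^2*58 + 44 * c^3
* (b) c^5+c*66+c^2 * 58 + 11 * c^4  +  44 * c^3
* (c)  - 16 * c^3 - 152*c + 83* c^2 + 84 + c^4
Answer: b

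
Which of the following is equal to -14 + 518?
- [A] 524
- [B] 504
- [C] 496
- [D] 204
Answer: B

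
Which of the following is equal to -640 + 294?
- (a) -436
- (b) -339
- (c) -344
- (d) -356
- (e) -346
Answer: e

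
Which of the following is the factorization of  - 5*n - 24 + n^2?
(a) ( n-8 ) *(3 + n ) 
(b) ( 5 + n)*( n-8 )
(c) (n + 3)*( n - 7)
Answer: a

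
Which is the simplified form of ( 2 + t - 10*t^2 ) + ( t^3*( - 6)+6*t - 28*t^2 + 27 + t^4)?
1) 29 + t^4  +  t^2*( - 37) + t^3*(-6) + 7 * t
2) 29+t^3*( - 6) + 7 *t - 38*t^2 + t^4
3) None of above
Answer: 2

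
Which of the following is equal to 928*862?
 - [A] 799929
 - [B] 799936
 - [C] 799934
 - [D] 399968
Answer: B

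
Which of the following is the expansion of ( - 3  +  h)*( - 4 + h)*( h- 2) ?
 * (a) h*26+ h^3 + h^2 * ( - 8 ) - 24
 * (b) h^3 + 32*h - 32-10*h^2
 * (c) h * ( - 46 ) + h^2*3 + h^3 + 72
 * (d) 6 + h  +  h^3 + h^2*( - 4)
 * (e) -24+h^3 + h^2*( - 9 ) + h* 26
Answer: e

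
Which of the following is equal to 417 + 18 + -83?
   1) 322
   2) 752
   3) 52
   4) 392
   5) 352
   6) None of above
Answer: 5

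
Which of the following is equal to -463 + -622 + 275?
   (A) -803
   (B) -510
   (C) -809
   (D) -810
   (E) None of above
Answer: D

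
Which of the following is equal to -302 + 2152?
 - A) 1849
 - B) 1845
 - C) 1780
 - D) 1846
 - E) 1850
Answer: E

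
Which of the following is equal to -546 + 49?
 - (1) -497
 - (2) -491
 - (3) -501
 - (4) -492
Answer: 1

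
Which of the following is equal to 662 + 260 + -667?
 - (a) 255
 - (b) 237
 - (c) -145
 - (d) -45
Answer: a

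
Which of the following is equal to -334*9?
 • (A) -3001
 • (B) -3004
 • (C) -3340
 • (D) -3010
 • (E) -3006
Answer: E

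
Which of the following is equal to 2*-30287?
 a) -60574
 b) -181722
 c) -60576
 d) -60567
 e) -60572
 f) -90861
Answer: a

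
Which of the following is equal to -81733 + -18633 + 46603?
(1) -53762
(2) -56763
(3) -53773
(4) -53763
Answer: 4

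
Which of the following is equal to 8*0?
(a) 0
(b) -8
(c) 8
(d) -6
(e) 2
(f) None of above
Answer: a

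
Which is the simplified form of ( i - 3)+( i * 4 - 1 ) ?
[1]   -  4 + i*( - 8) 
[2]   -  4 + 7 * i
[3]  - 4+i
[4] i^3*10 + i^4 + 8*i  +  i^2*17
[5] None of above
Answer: 5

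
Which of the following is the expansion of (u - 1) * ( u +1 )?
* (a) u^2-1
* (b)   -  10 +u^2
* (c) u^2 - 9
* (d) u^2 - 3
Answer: a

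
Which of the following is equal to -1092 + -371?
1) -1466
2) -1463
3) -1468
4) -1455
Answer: 2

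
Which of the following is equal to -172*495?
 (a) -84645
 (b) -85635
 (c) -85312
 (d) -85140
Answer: d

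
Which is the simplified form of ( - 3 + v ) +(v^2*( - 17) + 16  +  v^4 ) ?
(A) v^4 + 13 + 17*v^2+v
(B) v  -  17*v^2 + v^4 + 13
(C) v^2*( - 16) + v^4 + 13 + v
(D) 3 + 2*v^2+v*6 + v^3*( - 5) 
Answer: B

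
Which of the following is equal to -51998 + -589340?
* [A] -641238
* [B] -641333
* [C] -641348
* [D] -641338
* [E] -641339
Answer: D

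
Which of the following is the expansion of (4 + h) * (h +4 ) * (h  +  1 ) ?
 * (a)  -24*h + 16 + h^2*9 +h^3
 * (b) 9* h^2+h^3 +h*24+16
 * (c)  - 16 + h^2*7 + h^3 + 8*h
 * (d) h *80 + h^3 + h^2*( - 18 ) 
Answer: b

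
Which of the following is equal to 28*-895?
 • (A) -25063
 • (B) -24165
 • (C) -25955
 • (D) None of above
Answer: D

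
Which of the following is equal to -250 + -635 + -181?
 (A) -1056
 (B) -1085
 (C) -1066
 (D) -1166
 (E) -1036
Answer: C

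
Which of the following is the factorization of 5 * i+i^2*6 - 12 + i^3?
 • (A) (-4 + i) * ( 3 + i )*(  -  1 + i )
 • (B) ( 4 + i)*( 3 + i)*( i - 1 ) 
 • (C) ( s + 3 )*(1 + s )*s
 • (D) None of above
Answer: B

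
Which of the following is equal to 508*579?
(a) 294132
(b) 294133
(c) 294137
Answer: a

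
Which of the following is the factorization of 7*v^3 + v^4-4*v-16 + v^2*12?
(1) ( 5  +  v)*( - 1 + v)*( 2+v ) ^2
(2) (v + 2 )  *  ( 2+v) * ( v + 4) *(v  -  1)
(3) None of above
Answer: 2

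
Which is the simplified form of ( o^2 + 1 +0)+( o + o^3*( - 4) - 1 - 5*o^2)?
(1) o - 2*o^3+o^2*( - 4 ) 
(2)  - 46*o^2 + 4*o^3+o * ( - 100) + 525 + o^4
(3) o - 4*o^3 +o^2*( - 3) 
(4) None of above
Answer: 4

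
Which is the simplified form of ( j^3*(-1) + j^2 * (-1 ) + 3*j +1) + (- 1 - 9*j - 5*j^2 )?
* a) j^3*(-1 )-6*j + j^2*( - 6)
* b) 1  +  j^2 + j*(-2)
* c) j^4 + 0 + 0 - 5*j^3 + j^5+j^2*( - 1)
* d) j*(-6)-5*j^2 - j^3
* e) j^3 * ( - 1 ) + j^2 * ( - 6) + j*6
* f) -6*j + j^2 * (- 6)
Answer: a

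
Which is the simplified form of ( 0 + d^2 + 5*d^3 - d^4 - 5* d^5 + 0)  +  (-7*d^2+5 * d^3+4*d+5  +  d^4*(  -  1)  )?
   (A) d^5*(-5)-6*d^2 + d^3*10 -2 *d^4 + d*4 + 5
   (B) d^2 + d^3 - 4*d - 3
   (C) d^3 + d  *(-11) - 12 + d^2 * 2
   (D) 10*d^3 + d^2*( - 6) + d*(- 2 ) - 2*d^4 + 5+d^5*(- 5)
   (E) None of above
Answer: A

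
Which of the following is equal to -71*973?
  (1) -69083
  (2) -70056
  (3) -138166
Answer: 1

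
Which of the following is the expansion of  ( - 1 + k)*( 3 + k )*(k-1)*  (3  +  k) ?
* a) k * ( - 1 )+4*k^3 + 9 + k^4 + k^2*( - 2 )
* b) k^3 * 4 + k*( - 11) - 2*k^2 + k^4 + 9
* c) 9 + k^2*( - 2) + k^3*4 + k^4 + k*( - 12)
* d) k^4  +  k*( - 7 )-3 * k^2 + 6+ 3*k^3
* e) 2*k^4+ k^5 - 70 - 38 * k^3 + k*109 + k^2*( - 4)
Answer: c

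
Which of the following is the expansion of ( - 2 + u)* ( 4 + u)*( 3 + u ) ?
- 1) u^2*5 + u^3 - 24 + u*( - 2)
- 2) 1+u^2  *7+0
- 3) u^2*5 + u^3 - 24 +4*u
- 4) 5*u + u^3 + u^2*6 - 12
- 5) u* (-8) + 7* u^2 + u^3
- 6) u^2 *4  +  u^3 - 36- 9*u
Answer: 1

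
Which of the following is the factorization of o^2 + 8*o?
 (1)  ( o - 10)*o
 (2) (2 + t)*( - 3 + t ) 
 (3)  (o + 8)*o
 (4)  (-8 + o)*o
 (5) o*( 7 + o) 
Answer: 3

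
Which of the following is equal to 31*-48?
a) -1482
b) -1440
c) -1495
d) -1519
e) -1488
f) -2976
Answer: e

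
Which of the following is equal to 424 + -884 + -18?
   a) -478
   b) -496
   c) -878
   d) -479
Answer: a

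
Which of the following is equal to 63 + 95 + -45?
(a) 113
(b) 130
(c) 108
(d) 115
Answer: a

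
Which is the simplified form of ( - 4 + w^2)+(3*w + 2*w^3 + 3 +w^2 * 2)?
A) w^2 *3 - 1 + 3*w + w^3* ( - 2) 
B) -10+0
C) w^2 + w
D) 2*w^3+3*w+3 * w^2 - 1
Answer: D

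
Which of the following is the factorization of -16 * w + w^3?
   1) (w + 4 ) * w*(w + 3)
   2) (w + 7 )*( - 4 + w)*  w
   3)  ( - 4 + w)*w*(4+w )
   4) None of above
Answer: 3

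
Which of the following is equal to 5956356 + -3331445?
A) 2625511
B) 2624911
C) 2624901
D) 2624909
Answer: B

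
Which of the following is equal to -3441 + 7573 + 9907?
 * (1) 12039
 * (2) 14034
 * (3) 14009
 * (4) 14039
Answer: 4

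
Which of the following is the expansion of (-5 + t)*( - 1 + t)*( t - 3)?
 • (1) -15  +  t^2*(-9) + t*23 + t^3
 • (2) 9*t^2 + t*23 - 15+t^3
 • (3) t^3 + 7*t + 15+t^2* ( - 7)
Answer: 1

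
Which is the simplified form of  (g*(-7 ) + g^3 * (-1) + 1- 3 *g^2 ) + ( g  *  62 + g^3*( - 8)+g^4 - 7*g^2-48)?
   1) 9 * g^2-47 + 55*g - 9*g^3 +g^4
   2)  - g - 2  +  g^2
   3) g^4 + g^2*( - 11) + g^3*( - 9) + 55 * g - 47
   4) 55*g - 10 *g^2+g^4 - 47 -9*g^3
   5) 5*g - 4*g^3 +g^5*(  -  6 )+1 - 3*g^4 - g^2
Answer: 4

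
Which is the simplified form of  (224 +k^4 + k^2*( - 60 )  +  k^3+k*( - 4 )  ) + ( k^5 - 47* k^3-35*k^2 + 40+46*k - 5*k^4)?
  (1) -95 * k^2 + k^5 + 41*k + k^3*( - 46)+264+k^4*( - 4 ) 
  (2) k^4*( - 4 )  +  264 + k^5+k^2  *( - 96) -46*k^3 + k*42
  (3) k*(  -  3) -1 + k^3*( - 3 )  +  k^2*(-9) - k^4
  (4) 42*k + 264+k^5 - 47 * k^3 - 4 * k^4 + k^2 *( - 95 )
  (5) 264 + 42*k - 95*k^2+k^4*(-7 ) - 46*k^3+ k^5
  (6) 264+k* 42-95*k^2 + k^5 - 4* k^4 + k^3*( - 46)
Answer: 6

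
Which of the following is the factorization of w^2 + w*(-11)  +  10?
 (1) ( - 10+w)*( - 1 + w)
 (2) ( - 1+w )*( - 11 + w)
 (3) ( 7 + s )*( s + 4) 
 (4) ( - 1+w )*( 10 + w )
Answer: 1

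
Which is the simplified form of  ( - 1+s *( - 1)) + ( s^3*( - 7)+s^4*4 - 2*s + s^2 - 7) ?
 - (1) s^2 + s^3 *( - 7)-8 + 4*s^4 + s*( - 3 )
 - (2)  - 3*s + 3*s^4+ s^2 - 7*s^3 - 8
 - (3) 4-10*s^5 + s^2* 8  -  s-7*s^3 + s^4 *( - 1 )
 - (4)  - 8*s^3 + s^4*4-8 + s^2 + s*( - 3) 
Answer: 1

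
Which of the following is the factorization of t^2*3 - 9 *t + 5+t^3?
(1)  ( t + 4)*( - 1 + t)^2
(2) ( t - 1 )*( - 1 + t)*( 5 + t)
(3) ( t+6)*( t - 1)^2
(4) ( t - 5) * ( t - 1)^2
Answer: 2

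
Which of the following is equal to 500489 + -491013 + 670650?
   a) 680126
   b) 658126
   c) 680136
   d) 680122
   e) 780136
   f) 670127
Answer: a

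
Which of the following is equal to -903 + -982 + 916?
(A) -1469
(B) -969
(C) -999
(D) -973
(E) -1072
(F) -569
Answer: B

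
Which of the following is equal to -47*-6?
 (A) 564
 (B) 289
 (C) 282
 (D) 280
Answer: C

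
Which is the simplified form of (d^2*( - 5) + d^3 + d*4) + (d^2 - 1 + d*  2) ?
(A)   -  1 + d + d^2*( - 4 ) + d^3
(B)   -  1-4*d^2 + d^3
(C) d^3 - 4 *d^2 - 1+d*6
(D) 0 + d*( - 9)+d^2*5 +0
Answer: C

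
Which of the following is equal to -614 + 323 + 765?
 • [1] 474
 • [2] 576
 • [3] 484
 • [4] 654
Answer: 1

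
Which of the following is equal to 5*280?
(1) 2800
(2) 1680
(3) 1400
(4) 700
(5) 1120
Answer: 3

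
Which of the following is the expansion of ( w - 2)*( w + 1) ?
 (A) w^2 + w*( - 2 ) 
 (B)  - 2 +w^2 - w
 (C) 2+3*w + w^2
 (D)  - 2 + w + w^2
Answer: B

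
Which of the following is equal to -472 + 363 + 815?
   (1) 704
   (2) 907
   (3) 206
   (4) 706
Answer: 4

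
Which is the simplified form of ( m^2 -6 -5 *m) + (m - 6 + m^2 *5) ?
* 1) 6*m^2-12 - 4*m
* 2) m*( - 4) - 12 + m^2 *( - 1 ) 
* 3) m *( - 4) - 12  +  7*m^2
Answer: 1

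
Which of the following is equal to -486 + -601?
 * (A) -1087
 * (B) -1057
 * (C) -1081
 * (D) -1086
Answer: A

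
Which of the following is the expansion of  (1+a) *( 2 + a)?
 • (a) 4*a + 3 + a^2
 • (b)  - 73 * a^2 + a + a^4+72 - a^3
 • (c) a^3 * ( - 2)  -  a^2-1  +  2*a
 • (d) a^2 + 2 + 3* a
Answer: d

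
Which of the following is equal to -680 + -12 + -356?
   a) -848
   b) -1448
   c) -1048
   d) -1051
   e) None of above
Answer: c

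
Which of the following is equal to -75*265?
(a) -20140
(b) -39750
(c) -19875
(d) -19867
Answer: c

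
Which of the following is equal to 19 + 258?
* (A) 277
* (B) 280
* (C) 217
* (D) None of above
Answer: A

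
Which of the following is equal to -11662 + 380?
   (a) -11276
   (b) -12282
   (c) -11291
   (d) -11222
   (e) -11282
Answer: e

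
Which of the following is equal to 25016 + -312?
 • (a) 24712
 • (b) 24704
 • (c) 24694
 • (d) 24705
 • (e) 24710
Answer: b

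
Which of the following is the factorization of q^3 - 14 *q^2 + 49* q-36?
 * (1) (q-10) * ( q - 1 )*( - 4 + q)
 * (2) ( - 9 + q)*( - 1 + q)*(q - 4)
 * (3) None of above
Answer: 2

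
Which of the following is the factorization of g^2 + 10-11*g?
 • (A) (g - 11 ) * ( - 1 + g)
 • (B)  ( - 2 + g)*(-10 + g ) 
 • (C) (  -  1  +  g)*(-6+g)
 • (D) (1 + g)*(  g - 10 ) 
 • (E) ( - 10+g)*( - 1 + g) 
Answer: E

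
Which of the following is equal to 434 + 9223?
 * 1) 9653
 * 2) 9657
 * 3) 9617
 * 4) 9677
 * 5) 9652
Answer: 2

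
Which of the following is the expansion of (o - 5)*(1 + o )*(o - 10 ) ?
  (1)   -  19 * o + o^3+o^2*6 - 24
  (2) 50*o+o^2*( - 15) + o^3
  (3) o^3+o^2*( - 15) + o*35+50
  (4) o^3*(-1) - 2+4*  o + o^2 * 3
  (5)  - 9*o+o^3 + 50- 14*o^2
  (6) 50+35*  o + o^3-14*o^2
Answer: 6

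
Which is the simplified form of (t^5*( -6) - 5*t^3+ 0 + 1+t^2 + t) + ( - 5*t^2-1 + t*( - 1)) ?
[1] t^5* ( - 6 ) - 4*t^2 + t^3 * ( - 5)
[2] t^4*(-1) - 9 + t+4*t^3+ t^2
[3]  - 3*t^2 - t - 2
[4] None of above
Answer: 1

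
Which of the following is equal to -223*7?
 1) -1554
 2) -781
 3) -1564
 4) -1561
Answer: 4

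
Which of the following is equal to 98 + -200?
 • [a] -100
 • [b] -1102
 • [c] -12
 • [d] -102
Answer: d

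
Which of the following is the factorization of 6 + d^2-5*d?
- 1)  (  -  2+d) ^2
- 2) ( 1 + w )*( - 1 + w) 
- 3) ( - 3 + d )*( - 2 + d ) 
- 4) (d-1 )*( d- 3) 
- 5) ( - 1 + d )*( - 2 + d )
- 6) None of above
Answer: 3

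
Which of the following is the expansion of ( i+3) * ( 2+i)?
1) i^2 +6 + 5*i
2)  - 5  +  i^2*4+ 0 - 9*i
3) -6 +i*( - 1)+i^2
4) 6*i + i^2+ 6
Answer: 1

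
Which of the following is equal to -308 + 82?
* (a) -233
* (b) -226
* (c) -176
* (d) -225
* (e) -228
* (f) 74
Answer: b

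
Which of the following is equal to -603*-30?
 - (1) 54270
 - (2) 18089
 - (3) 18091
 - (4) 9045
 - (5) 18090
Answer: 5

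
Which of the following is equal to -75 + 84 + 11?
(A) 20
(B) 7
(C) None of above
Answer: A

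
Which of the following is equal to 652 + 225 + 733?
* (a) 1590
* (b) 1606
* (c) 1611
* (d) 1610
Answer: d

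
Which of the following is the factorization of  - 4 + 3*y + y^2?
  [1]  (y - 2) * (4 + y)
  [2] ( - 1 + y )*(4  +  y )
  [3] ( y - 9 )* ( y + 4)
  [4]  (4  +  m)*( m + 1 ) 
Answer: 2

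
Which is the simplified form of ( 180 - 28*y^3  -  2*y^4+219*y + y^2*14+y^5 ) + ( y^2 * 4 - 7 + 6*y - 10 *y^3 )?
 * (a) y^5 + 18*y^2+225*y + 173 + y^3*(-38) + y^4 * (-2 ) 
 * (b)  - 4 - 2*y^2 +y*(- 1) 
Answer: a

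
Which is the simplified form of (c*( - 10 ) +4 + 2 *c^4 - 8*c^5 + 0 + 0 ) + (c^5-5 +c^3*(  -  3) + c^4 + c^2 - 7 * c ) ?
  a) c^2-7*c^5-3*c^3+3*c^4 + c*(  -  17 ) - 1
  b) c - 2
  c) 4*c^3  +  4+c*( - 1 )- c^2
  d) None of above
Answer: a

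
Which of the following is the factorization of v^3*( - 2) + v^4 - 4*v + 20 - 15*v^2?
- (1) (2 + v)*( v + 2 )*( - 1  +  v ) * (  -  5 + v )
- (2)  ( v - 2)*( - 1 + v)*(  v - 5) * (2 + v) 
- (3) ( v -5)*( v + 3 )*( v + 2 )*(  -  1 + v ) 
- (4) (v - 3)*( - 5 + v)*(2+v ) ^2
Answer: 1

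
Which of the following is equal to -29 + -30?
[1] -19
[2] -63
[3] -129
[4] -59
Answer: 4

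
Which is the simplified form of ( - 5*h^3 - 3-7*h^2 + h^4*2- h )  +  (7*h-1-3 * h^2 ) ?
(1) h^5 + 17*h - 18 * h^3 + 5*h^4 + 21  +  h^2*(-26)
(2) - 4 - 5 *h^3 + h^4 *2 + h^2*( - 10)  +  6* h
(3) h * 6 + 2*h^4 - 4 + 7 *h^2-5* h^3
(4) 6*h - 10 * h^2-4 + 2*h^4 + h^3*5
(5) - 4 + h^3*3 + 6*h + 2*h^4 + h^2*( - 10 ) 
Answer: 2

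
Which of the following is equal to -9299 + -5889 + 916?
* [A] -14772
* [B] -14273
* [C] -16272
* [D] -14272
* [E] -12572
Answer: D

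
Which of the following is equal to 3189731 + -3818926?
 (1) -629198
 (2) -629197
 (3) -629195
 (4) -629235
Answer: 3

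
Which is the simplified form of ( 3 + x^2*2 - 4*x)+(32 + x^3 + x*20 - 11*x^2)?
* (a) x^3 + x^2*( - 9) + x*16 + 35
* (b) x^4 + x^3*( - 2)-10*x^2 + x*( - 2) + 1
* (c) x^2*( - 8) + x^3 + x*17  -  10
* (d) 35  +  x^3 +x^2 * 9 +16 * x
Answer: a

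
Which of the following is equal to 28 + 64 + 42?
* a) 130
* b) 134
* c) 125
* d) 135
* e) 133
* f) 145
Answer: b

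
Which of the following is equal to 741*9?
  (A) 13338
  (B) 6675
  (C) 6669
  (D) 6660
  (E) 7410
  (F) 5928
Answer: C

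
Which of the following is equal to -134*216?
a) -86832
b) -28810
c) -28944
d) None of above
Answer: c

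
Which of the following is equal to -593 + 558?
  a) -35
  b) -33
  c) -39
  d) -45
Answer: a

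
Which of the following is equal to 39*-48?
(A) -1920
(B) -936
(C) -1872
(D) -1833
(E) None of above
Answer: C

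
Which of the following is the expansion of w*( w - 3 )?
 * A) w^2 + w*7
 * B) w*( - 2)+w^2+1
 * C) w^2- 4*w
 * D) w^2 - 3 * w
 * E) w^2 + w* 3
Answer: D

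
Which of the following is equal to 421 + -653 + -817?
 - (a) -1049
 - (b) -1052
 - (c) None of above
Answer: a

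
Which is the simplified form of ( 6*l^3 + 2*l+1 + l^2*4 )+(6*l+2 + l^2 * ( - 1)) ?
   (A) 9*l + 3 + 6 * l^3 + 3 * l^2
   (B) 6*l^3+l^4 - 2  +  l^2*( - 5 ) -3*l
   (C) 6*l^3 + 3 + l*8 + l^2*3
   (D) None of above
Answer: C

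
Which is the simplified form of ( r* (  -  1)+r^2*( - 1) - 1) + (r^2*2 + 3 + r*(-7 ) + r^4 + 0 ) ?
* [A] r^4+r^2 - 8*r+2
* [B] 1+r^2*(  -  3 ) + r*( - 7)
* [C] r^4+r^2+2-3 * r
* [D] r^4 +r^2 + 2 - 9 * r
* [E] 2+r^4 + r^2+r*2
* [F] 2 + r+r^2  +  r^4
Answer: A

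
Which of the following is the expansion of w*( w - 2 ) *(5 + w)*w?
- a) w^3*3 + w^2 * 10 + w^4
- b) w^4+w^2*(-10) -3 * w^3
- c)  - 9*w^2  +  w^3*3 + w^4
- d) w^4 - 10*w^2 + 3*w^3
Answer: d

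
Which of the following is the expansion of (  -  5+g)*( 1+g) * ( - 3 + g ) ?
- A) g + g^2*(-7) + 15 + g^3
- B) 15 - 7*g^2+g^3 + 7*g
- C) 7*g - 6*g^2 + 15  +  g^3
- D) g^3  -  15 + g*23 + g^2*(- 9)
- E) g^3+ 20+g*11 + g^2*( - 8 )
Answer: B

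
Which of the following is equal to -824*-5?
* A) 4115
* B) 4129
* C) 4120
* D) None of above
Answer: C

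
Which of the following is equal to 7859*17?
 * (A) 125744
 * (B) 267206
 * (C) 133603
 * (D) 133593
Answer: C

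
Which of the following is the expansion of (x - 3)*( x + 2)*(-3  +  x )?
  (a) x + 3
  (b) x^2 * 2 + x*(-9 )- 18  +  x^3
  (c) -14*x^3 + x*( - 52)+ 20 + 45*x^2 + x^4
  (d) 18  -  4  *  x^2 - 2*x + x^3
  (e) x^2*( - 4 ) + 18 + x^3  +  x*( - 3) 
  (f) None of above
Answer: e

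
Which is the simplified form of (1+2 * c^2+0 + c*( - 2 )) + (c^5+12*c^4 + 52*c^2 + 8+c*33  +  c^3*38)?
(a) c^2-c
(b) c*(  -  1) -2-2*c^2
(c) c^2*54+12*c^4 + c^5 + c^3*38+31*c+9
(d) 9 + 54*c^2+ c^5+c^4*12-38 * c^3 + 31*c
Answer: c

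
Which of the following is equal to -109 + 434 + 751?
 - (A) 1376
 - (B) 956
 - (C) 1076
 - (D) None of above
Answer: C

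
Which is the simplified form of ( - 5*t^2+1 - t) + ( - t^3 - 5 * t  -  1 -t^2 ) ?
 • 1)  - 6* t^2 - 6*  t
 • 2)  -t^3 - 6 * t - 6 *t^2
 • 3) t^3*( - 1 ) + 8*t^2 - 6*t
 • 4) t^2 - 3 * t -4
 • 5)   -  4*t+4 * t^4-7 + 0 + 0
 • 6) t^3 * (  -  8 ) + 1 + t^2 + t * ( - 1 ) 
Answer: 2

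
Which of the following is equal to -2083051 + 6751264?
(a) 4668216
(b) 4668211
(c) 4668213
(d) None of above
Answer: c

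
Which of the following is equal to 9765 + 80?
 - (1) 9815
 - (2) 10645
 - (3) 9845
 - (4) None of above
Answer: 3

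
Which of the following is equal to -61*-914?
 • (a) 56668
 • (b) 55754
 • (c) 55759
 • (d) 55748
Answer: b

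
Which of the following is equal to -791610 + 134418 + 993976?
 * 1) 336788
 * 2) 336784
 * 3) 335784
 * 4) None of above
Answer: 2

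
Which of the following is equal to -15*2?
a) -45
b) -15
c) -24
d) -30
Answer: d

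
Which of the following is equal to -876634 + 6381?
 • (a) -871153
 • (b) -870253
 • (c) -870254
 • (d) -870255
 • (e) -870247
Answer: b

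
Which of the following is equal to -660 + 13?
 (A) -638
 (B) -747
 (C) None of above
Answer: C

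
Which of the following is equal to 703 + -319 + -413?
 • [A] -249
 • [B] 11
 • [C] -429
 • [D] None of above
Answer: D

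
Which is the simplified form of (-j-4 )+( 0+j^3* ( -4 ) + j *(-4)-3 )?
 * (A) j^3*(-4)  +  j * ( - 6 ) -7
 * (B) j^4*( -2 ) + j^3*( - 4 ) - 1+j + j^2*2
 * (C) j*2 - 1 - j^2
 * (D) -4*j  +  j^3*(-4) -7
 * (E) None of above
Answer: E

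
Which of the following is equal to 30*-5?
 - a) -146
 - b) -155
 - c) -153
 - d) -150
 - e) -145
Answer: d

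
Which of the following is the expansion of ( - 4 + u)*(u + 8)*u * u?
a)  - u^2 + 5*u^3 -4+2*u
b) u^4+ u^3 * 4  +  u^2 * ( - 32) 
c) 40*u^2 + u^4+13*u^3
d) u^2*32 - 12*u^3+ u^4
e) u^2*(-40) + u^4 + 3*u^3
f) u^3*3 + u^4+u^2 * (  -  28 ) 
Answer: b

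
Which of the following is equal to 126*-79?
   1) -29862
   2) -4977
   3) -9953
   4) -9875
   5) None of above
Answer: 5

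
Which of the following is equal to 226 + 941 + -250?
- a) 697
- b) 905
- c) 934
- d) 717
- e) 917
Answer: e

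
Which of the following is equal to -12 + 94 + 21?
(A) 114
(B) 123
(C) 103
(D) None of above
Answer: C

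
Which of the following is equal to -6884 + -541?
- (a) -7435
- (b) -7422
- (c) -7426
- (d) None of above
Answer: d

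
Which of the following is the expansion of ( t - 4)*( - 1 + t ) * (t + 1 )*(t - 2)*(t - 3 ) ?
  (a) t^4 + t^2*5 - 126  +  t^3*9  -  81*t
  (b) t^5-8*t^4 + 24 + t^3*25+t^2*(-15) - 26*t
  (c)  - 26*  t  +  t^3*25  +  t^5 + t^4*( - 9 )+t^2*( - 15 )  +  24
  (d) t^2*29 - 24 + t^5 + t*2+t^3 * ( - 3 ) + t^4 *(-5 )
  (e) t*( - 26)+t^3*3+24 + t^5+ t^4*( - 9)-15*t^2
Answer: c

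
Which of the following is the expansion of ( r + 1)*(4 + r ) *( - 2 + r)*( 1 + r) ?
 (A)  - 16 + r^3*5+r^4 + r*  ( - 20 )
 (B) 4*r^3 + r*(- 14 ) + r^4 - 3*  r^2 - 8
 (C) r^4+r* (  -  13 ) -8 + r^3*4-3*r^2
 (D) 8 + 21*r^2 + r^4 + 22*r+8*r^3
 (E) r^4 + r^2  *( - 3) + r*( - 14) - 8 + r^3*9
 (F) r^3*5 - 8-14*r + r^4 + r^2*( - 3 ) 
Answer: B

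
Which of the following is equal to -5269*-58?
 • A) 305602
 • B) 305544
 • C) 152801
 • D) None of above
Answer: A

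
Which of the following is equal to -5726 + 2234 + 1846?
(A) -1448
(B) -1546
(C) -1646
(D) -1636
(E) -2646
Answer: C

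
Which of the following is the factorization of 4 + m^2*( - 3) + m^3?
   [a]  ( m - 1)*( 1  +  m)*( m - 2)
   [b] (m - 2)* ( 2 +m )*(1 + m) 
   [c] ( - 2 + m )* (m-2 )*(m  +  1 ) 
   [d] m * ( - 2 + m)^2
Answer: c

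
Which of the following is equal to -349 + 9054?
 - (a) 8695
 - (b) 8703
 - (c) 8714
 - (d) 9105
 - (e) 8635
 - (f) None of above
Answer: f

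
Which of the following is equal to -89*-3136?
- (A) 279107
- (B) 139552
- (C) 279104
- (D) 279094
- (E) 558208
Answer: C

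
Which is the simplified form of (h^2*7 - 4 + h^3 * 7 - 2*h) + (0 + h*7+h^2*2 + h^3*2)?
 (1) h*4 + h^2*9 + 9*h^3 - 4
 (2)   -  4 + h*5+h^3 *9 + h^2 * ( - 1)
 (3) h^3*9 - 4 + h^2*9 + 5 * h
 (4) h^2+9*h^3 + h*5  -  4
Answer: 3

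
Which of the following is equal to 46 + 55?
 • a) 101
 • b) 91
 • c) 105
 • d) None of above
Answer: a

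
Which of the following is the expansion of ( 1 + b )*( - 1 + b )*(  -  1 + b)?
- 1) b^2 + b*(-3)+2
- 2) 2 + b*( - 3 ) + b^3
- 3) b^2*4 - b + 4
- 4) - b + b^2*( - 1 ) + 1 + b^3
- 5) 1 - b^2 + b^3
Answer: 4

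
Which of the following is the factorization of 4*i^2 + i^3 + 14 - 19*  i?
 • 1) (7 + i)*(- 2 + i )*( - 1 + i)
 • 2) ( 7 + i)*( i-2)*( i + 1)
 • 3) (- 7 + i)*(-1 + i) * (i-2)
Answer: 1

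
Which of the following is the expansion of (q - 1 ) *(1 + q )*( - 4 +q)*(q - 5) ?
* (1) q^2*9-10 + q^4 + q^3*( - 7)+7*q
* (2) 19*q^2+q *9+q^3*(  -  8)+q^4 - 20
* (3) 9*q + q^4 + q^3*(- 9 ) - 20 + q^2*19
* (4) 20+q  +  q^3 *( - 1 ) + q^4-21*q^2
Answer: 3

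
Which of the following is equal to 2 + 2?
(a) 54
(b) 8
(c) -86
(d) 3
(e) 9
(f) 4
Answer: f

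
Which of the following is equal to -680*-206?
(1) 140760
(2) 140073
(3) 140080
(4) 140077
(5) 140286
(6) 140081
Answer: 3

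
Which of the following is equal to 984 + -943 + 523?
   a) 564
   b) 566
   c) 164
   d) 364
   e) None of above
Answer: a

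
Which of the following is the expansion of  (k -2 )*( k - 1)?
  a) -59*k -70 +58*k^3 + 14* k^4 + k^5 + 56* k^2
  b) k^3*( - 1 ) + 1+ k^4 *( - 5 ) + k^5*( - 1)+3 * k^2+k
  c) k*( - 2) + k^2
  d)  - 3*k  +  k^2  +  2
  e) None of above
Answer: d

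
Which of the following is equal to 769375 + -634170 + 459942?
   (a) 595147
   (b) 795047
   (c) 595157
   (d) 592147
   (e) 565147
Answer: a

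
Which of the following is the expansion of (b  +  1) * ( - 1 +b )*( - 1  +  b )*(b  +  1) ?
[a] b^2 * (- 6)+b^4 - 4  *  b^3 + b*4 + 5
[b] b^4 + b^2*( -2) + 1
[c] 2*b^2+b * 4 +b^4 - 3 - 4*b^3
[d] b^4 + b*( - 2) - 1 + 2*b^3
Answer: b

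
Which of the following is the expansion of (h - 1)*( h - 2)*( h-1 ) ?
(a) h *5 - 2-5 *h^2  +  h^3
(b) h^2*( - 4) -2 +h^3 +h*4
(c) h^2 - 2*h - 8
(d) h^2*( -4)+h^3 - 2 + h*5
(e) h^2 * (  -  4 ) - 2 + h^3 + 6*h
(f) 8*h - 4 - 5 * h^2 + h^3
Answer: d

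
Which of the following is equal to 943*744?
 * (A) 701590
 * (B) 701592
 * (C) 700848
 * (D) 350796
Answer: B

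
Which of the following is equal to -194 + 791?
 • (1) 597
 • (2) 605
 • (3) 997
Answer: 1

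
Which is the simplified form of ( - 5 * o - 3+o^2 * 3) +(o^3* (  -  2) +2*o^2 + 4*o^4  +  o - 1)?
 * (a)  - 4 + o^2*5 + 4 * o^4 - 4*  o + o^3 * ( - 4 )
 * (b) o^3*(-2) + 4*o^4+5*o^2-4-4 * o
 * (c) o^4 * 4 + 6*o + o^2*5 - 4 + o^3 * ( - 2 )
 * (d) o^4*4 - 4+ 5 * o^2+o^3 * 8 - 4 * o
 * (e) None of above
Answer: b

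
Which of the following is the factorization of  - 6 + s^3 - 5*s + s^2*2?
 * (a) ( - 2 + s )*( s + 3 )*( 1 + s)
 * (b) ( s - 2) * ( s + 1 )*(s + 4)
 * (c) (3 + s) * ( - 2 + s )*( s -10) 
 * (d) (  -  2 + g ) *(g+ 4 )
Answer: a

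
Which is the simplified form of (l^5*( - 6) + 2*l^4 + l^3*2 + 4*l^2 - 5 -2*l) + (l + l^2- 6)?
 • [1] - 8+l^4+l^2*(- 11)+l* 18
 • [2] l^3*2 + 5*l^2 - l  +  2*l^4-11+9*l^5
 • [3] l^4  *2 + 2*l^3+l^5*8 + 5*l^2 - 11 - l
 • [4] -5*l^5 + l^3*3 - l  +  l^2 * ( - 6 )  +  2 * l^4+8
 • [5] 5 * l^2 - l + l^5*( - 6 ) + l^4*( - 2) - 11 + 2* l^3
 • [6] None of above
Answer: 6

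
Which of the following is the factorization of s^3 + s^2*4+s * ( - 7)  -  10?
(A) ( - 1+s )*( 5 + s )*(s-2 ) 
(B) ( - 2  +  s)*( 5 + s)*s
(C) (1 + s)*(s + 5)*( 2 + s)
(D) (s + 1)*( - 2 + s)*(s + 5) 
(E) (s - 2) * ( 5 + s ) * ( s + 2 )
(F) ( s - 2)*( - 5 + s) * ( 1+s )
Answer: D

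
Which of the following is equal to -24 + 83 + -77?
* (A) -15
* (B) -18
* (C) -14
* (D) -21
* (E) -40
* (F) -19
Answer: B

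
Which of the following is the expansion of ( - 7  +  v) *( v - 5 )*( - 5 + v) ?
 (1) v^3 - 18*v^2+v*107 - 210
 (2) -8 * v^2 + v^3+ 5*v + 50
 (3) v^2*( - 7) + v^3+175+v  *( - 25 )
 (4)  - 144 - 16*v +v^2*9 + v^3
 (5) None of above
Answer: 5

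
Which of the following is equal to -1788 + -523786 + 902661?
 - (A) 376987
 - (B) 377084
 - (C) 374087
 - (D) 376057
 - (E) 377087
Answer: E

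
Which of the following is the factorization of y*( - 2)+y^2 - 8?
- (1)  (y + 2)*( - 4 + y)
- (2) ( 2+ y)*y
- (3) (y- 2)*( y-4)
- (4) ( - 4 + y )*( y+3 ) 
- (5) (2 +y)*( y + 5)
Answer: 1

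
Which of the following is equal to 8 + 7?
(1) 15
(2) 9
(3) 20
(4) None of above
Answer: 1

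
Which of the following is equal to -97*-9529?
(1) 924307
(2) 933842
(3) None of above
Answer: 3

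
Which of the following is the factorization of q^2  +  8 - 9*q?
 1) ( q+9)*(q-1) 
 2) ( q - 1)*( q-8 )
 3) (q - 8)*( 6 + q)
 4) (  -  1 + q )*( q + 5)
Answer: 2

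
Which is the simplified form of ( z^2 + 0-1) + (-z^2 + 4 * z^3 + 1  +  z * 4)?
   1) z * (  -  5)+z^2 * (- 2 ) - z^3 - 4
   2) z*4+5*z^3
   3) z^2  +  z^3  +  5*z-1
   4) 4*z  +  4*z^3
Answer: 4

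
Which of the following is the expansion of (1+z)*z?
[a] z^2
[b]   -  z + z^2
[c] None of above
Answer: c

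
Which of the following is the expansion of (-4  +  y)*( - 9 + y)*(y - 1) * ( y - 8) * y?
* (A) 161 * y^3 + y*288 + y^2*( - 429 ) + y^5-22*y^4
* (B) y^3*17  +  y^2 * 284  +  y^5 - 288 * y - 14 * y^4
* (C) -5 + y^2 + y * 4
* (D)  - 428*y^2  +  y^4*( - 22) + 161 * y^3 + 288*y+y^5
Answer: D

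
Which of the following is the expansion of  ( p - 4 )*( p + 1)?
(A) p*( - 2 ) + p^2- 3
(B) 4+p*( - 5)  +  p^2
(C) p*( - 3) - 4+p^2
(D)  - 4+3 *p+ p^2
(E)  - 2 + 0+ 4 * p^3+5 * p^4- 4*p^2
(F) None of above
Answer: C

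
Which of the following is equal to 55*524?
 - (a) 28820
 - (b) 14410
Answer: a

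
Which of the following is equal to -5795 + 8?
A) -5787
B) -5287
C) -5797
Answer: A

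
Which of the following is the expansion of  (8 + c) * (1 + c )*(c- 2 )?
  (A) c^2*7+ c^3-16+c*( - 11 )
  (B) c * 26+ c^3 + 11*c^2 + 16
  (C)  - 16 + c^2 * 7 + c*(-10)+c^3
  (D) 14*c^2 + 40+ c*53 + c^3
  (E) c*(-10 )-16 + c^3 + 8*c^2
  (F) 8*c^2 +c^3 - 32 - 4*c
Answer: C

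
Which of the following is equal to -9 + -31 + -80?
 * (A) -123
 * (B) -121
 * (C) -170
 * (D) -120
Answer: D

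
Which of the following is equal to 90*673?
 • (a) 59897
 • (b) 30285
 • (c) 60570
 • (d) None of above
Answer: c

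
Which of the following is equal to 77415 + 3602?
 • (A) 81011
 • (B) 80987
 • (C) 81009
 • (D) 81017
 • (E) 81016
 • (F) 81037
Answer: D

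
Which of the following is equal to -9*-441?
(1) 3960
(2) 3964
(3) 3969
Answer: 3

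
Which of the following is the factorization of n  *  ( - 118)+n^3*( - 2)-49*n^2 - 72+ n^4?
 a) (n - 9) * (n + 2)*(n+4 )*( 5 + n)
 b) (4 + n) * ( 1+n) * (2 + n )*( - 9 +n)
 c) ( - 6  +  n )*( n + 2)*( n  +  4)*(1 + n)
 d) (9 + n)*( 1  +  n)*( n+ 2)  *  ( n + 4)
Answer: b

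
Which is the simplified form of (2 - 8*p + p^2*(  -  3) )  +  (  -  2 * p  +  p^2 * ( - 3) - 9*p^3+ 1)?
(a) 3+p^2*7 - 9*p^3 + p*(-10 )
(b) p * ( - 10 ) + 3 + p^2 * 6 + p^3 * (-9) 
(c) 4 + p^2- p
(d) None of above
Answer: d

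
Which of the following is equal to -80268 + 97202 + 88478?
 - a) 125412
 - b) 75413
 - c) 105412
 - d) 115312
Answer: c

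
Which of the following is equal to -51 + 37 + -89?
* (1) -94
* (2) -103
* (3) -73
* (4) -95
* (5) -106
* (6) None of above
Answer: 2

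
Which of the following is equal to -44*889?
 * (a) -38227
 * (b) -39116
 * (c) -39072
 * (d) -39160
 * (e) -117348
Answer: b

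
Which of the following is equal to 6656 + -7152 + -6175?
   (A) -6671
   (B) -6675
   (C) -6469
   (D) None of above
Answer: A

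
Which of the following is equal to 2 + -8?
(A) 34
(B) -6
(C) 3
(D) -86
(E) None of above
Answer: B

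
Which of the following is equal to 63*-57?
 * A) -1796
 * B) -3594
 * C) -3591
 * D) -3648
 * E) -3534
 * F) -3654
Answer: C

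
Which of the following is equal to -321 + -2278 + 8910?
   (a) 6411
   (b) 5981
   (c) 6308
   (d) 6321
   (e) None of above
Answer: e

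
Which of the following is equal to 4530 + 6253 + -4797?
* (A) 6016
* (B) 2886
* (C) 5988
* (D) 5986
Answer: D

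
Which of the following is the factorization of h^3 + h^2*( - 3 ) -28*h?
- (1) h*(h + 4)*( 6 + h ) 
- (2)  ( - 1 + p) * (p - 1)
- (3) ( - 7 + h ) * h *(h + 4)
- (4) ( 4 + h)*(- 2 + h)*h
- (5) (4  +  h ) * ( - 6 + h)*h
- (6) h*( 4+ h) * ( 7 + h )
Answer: 3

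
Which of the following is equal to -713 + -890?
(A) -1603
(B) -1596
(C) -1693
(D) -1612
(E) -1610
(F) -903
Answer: A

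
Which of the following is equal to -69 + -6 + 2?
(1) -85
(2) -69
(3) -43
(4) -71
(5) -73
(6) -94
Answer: 5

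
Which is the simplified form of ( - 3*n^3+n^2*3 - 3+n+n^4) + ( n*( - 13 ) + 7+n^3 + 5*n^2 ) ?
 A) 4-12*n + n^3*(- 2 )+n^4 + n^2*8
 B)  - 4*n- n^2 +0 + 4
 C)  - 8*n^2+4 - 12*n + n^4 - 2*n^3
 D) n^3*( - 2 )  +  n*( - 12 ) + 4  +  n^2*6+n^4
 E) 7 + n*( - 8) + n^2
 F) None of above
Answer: A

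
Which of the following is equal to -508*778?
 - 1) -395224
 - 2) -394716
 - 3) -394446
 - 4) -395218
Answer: 1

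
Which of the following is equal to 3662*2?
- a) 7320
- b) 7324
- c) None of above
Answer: b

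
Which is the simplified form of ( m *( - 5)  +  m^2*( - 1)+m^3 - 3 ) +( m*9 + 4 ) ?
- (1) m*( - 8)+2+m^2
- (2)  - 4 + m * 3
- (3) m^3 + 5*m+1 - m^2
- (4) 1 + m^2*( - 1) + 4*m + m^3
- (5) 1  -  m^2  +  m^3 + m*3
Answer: 4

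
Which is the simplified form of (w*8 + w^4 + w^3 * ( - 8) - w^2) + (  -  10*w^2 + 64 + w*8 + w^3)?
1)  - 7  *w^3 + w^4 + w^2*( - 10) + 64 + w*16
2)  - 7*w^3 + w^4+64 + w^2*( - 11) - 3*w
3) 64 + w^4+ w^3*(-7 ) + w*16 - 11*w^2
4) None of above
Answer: 3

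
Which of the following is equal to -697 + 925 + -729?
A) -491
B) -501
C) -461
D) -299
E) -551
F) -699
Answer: B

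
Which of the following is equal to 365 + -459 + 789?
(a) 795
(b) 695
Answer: b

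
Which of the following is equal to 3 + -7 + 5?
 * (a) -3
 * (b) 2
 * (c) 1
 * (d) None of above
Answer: c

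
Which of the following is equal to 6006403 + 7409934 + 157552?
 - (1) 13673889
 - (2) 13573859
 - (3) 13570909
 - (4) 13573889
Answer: 4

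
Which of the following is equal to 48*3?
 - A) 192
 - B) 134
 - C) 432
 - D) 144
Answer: D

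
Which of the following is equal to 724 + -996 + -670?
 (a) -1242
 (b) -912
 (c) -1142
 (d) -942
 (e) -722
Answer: d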